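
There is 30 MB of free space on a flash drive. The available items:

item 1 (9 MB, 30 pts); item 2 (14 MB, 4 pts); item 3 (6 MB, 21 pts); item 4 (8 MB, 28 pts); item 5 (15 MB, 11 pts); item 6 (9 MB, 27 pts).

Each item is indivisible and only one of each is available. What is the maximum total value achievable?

Check high-value combinations within 30 MB:
- item 1+item 4+item 6: size 9+8+9=26, value 30+28+27=85
- item 1+item 3+item 4: size 9+6+8=23, value 30+21+28=79
- item 1+item 3+item 6: size 9+6+9=24, value 30+21+27=78
Best: 85 pts.

85 pts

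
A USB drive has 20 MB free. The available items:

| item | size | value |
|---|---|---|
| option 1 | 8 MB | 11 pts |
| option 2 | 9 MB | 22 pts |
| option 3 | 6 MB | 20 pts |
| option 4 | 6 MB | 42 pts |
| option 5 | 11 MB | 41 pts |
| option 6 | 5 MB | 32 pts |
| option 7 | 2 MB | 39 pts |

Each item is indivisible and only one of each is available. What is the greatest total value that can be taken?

Check high-value combinations within 20 MB:
- option 3+option 4+option 6+option 7: size 6+6+5+2=19, value 20+42+32+39=133
- option 4+option 5+option 7: size 6+11+2=19, value 42+41+39=122
- option 4+option 6+option 7: size 6+5+2=13, value 42+32+39=113
- option 5+option 6+option 7: size 11+5+2=18, value 41+32+39=112
Best: 133 pts.

133 pts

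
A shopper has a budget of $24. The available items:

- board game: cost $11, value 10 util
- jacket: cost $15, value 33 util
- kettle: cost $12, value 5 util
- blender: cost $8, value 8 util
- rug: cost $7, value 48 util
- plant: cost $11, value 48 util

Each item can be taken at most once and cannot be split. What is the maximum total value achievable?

Check high-value combinations within $24:
- rug+plant: cost 7+11=18, value 48+48=96
- jacket+rug: cost 15+7=22, value 33+48=81
- board game+rug: cost 11+7=18, value 10+48=58
- board game+plant: cost 11+11=22, value 10+48=58
Best: 96 util.

96 util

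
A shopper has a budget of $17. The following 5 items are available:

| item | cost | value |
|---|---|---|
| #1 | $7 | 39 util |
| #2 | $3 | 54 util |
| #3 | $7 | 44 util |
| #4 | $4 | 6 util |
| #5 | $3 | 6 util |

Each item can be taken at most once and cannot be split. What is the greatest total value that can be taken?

Check high-value combinations within $17:
- #1+#2+#3: cost 7+3+7=17, value 39+54+44=137
- #2+#3+#4+#5: cost 3+7+4+3=17, value 54+44+6+6=110
- #1+#2+#4+#5: cost 7+3+4+3=17, value 39+54+6+6=105
- #2+#3+#5: cost 3+7+3=13, value 54+44+6=104
Best: 137 util.

137 util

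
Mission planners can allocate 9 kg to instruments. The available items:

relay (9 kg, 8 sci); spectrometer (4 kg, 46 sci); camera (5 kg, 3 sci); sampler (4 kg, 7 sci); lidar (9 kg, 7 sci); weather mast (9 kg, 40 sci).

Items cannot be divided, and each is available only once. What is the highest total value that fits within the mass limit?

Check high-value combinations within 9 kg:
- spectrometer+sampler: mass 4+4=8, value 46+7=53
- spectrometer+camera: mass 4+5=9, value 46+3=49
- spectrometer: mass 4, value 46
- weather mast: mass 9, value 40
- camera+sampler: mass 5+4=9, value 3+7=10
Best: 53 sci.

53 sci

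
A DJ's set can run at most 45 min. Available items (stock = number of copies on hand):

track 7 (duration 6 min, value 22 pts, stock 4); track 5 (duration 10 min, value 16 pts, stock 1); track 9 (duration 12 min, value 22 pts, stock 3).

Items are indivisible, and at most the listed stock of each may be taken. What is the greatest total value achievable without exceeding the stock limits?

Best selections within duration 45 and stock limits:
- 4×track 7 + 1×track 9: duration 36, value 110
- 3×track 7 + 2×track 9: duration 42, value 110
Best: 110 pts.

110 pts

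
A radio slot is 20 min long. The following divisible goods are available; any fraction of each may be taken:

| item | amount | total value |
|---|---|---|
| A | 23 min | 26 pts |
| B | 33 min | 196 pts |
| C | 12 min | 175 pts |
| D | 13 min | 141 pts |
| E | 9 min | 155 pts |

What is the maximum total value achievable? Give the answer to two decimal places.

Take in order of value per unit:
- E (155/9 per unit): all 9 → value 155, running total 155.00
- C (175/12 per unit): 11 of 12 → value 11×175/12 = 160.4167, running total 315.42
Total 315.42.

315.42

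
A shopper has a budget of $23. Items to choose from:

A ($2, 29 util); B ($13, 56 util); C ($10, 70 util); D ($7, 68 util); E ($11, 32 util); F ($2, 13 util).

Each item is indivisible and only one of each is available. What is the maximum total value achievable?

Check high-value combinations within $23:
- A+C+D+F: cost 2+10+7+2=21, value 29+70+68+13=180
- A+C+D: cost 2+10+7=19, value 29+70+68=167
- A+B+D: cost 2+13+7=22, value 29+56+68=153
- C+D+F: cost 10+7+2=19, value 70+68+13=151
- A+D+E+F: cost 2+7+11+2=22, value 29+68+32+13=142
Best: 180 util.

180 util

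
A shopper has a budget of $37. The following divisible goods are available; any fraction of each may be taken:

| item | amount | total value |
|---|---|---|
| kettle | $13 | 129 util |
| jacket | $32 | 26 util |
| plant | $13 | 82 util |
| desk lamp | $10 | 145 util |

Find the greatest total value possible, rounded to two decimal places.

Take in order of value per unit:
- desk lamp (145/10 per unit): all 10 → value 145, running total 145.00
- kettle (129/13 per unit): all 13 → value 129, running total 274.00
- plant (82/13 per unit): all 13 → value 82, running total 356.00
- jacket (26/32 per unit): 1 of 32 → value 1×26/32 = 0.8125, running total 356.81
Total 356.81.

356.81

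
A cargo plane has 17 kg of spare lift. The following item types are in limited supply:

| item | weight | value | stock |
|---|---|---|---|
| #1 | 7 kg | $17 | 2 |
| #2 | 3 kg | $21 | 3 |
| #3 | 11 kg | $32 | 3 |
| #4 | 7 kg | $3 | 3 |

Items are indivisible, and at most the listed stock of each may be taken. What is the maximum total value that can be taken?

Top feasible selections:
- 1×#1 + 3×#2: weight 16, value 80
- 2×#2 + 1×#3: weight 17, value 74
- 3×#2 + 1×#4: weight 16, value 66
- 3×#2: weight 9, value 63
Best: $80.

$80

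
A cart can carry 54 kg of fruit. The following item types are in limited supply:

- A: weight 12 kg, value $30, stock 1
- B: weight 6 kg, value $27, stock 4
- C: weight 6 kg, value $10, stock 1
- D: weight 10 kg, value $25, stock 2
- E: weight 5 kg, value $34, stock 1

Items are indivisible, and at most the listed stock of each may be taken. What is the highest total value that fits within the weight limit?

Top feasible selections:
- 1×A + 4×B + 1×D + 1×E: weight 51, value 197
- 4×B + 2×D + 1×E: weight 49, value 192
- 1×A + 4×B + 1×C + 1×E: weight 47, value 182
Best: $197.

$197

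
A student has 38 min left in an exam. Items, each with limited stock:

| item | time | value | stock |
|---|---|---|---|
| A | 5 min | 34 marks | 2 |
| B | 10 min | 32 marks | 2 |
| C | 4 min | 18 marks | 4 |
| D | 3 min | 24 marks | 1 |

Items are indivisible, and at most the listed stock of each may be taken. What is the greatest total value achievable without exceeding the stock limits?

178 marks

Top feasible selections:
- 2×A + 1×B + 3×C + 1×D: time 35, value 178
- 2×A + 2×B + 1×C + 1×D: time 37, value 174
- 2×A + 1×B + 4×C: time 36, value 172
Best: 178 marks.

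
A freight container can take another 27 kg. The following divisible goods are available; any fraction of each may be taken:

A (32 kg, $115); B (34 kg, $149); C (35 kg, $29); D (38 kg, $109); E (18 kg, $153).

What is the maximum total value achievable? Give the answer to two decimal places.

Take in order of value per unit:
- E (153/18 per unit): all 18 → value 153, running total 153.00
- B (149/34 per unit): 9 of 34 → value 9×149/34 = 39.4412, running total 192.44
Total 192.44.

192.44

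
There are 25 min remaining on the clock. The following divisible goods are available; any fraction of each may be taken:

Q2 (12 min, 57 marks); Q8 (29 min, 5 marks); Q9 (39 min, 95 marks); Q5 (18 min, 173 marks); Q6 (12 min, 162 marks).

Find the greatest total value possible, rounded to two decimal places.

Take in order of value per unit:
- Q6 (162/12 per unit): all 12 → value 162, running total 162.00
- Q5 (173/18 per unit): 13 of 18 → value 13×173/18 = 124.9444, running total 286.94
Total 286.94.

286.94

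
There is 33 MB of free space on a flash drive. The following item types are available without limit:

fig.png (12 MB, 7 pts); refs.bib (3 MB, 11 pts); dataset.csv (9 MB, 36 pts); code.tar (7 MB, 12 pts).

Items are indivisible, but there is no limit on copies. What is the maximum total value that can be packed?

130 pts

Best value-per-unit is dataset.csv at 36/9; filling with it alone gives 3×36 = 108.
Optimal mix: 2×refs.bib + 3×dataset.csv → size 33, value 130.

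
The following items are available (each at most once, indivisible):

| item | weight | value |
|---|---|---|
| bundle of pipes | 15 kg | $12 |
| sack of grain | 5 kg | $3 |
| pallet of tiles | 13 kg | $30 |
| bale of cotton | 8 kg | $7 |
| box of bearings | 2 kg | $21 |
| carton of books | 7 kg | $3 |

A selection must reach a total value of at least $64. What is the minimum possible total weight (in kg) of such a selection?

Subsets with value ≥ 64, sorted by total weight:
- bundle of pipes+sack of grain+pallet of tiles+box of bearings: weight 35, value 66
- sack of grain+pallet of tiles+bale of cotton+box of bearings+carton of books: weight 35, value 64
- bundle of pipes+pallet of tiles+box of bearings+carton of books: weight 37, value 66
- bundle of pipes+pallet of tiles+bale of cotton+box of bearings: weight 38, value 70
Minimum weight: 35 kg.

35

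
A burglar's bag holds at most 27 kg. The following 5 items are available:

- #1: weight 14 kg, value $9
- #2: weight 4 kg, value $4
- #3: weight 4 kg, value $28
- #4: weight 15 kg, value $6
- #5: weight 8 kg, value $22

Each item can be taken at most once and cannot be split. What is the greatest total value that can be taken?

$59

This is a 0/1 knapsack; check combinations near the capacity.
- #1+#3+#5: weight 14+4+8=26, value 9+28+22=59
- #3+#4+#5: weight 4+15+8=27, value 28+6+22=56
- #2+#3+#5: weight 4+4+8=16, value 4+28+22=54
Best: $59.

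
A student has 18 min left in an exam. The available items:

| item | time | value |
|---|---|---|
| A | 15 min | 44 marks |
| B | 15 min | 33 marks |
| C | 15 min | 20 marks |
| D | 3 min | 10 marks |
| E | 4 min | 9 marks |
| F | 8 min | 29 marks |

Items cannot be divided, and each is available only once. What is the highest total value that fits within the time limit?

54 marks

This is a 0/1 knapsack; check combinations near the capacity.
- A+D: time 15+3=18, value 44+10=54
- D+E+F: time 3+4+8=15, value 10+9+29=48
- A: time 15, value 44
Best: 54 marks.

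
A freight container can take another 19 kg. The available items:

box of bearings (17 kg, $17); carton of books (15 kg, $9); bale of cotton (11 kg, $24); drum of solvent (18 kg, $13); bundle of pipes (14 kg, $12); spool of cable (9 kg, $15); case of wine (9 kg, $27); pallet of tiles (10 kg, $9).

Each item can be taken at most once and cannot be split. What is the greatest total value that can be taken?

$42

This is a 0/1 knapsack; check combinations near the capacity.
- spool of cable+case of wine: weight 9+9=18, value 15+27=42
- case of wine+pallet of tiles: weight 9+10=19, value 27+9=36
- case of wine: weight 9, value 27
- bale of cotton: weight 11, value 24
Best: $42.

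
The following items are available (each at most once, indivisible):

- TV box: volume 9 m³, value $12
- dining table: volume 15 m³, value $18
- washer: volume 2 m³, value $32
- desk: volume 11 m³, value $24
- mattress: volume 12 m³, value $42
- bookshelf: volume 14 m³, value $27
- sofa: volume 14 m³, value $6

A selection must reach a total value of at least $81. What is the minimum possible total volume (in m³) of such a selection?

23

Subsets with value ≥ 81, sorted by total volume:
- TV box+washer+mattress: volume 23, value 86
- washer+desk+mattress: volume 25, value 98
- washer+desk+bookshelf: volume 27, value 83
Minimum volume: 23 m³.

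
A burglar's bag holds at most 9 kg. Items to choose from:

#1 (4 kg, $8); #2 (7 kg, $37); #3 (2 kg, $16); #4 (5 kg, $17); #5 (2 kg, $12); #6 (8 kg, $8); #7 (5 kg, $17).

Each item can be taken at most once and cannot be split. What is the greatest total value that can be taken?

$53

Check high-value combinations within 9 kg:
- #2+#3: weight 7+2=9, value 37+16=53
- #2+#5: weight 7+2=9, value 37+12=49
- #3+#4+#5: weight 2+5+2=9, value 16+17+12=45
- #3+#5+#7: weight 2+2+5=9, value 16+12+17=45
Best: $53.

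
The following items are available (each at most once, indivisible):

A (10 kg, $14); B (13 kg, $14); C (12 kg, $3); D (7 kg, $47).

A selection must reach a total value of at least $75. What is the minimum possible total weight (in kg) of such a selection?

Subsets with value ≥ 75, sorted by total weight:
- A+B+D: weight 30, value 75
- A+B+C+D: weight 42, value 78
Minimum weight: 30 kg.

30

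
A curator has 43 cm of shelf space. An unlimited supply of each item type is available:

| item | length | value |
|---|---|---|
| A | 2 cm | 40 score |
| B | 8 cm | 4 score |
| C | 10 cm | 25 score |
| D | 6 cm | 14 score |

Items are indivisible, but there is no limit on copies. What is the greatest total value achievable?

Best value-per-unit is A at 40/2, and filling with it alone uses length 21×2=42. No mix of the others beats 21×40 = 840.

840 score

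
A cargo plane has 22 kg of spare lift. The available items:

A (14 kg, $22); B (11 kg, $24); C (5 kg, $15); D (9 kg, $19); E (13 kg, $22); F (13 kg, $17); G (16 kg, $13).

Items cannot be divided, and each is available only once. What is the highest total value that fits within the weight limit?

$43

Check high-value combinations within 22 kg:
- B+D: weight 11+9=20, value 24+19=43
- D+E: weight 9+13=22, value 19+22=41
- B+C: weight 11+5=16, value 24+15=39
- C+E: weight 5+13=18, value 15+22=37
Best: $43.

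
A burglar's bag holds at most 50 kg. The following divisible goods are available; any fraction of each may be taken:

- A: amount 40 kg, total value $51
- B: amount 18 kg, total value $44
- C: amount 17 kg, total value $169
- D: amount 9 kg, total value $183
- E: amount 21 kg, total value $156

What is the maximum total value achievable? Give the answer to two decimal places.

515.33

Take in order of value per unit:
- D (183/9 per unit): all 9 → value 183, running total 183.00
- C (169/17 per unit): all 17 → value 169, running total 352.00
- E (156/21 per unit): all 21 → value 156, running total 508.00
- B (44/18 per unit): 3 of 18 → value 3×44/18 = 7.3333, running total 515.33
Total 515.33.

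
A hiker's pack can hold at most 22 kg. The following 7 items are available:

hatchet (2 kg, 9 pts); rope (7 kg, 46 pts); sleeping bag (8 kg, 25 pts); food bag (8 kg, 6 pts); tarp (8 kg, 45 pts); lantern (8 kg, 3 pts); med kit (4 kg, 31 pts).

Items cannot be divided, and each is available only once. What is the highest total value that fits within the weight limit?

131 pts

Check high-value combinations within 22 kg:
- hatchet+rope+tarp+med kit: weight 2+7+8+4=21, value 9+46+45+31=131
- rope+tarp+med kit: weight 7+8+4=19, value 46+45+31=122
- hatchet+rope+sleeping bag+med kit: weight 2+7+8+4=21, value 9+46+25+31=111
- hatchet+sleeping bag+tarp+med kit: weight 2+8+8+4=22, value 9+25+45+31=110
- rope+sleeping bag+med kit: weight 7+8+4=19, value 46+25+31=102
Best: 131 pts.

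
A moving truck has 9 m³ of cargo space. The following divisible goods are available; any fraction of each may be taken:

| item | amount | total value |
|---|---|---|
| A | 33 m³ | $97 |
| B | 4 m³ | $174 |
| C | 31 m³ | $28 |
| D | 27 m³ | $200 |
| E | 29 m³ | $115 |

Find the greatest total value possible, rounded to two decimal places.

Take in order of value per unit:
- B (174/4 per unit): all 4 → value 174, running total 174.00
- D (200/27 per unit): 5 of 27 → value 5×200/27 = 37.0370, running total 211.04
Total 211.04.

211.04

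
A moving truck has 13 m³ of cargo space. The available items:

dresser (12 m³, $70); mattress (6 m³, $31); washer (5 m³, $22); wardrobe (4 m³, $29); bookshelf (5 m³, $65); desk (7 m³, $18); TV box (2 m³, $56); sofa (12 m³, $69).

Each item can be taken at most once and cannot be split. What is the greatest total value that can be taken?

Check high-value combinations within 13 m³:
- mattress+bookshelf+TV box: volume 6+5+2=13, value 31+65+56=152
- wardrobe+bookshelf+TV box: volume 4+5+2=11, value 29+65+56=150
- washer+bookshelf+TV box: volume 5+5+2=12, value 22+65+56=143
- bookshelf+TV box: volume 5+2=7, value 65+56=121
Best: $152.

$152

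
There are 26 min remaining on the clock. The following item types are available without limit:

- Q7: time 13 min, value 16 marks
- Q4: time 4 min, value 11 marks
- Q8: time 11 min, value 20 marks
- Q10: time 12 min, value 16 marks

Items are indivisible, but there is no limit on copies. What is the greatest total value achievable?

Best value-per-unit is Q4 at 11/4, and filling with it alone uses time 6×4=24. No mix of the others beats 6×11 = 66.

66 marks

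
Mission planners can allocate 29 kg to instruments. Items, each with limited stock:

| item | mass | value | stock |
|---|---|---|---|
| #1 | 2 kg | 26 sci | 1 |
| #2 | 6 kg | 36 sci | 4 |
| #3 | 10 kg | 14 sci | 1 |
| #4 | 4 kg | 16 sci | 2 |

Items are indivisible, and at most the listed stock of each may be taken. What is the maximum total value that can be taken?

170 sci

Best selections within mass 29 and stock limits:
- 1×#1 + 4×#2: mass 26, value 170
- 1×#1 + 3×#2 + 2×#4: mass 28, value 166
- 4×#2 + 1×#4: mass 28, value 160
Best: 170 sci.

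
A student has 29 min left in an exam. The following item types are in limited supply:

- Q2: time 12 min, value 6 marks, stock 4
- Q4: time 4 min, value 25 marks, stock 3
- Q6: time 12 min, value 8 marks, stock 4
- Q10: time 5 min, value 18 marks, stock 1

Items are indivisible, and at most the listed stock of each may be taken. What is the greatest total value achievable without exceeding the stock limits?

101 marks

Top feasible selections:
- 3×Q4 + 1×Q6 + 1×Q10: time 29, value 101
- 1×Q2 + 3×Q4 + 1×Q10: time 29, value 99
Best: 101 marks.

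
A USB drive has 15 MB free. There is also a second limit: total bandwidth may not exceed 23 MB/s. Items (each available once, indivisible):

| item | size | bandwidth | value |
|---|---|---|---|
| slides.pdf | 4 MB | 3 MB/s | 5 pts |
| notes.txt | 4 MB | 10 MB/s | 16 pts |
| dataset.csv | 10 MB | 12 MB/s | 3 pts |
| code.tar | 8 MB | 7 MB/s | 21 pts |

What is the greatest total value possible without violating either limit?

37 pts

Feasible sets respecting both limits:
- notes.txt+code.tar: size 12, bandwidth 17, value 37
- slides.pdf+code.tar: size 12, bandwidth 10, value 26
- slides.pdf+notes.txt: size 8, bandwidth 13, value 21
- code.tar: size 8, bandwidth 7, value 21
Best: 37 pts.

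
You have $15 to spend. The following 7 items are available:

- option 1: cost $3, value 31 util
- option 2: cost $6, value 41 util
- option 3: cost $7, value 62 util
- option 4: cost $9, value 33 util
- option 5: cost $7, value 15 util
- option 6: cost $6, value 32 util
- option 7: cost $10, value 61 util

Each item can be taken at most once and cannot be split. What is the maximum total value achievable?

Check high-value combinations within $15:
- option 1+option 2+option 6: cost 3+6+6=15, value 31+41+32=104
- option 2+option 3: cost 6+7=13, value 41+62=103
- option 3+option 6: cost 7+6=13, value 62+32=94
Best: 104 util.

104 util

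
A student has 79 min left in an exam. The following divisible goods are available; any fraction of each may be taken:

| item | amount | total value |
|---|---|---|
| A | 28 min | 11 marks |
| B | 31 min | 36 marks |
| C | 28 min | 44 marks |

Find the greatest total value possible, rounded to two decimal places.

Take in order of value per unit:
- C (44/28 per unit): all 28 → value 44, running total 44.00
- B (36/31 per unit): all 31 → value 36, running total 80.00
- A (11/28 per unit): 20 of 28 → value 20×11/28 = 7.8571, running total 87.86
Total 87.86.

87.86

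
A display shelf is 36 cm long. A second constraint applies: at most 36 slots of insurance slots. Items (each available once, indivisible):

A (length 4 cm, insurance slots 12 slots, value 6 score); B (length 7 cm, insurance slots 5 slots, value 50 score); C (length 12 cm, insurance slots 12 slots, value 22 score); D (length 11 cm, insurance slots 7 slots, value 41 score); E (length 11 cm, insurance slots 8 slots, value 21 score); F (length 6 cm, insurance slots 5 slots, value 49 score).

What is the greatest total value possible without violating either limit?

Feasible sets respecting both limits:
- B+C+D+F: length 36, insurance slots 29, value 162
- B+D+E+F: length 35, insurance slots 25, value 161
- A+B+D+F: length 28, insurance slots 29, value 146
- B+C+E+F: length 36, insurance slots 30, value 142
Best: 162 score.

162 score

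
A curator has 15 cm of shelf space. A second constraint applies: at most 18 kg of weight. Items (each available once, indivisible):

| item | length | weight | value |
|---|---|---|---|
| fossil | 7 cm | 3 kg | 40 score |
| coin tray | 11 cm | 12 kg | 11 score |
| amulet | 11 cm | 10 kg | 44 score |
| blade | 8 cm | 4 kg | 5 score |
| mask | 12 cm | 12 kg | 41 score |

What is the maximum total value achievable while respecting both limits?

Feasible sets respecting both limits:
- fossil+blade: length 15, weight 7, value 45
- amulet: length 11, weight 10, value 44
- mask: length 12, weight 12, value 41
Best: 45 score.

45 score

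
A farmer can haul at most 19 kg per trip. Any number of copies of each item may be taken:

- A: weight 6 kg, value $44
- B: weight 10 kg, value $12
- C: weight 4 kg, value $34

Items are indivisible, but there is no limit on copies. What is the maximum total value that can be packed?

Best value-per-unit is C at 34/4; filling with it alone gives 4×34 = 136.
Optimal mix: 1×A + 3×C → weight 18, value 146.

$146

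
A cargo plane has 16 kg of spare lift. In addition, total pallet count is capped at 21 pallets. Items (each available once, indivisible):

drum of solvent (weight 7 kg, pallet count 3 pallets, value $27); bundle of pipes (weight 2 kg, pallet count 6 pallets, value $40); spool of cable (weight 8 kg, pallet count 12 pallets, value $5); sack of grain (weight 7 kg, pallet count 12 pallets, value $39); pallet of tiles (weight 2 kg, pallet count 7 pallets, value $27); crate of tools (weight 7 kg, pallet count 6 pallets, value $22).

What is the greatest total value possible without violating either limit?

$106

Feasible sets respecting both limits:
- drum of solvent+bundle of pipes+sack of grain: weight 16, pallet count 21, value 106
- drum of solvent+bundle of pipes+pallet of tiles: weight 11, pallet count 16, value 94
- drum of solvent+bundle of pipes+crate of tools: weight 16, pallet count 15, value 89
- bundle of pipes+pallet of tiles+crate of tools: weight 11, pallet count 19, value 89
Best: $106.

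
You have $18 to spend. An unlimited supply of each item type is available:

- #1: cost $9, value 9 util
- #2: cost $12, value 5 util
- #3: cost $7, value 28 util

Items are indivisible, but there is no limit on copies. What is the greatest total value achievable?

Best value-per-unit is #3 at 28/7, and filling with it alone uses cost 2×7=14. No mix of the others beats 2×28 = 56.

56 util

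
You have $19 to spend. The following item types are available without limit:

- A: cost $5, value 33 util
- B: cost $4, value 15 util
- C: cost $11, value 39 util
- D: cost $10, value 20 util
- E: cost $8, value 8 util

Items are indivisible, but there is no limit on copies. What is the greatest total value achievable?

114 util

Best value-per-unit is A at 33/5; filling with it alone gives 3×33 = 99.
Optimal mix: 3×A + 1×B → cost 19, value 114.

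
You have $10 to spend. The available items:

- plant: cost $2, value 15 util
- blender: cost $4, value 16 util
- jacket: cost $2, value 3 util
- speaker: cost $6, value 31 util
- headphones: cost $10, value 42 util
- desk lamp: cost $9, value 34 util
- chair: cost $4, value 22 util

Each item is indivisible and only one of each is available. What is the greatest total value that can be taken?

53 util

Check high-value combinations within $10:
- plant+blender+chair: cost 2+4+4=10, value 15+16+22=53
- speaker+chair: cost 6+4=10, value 31+22=53
- plant+jacket+speaker: cost 2+2+6=10, value 15+3+31=49
- blender+speaker: cost 4+6=10, value 16+31=47
- plant+speaker: cost 2+6=8, value 15+31=46
Best: 53 util.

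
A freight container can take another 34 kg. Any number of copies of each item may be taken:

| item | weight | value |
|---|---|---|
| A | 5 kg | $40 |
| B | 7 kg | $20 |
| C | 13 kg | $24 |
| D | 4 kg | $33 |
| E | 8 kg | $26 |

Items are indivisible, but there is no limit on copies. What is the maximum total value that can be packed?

Best value-per-unit is D at 33/4; filling with it alone gives 8×33 = 264.
Optimal mix: 2×A + 6×D → weight 34, value 278.

$278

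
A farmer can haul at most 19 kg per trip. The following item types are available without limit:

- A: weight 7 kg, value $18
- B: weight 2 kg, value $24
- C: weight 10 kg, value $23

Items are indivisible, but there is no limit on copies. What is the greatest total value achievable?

Best value-per-unit is B at 24/2, and filling with it alone uses weight 9×2=18. No mix of the others beats 9×24 = 216.

$216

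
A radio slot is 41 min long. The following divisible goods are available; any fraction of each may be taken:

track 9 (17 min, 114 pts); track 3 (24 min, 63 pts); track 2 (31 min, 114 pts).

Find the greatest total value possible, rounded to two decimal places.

202.26

Take in order of value per unit:
- track 9 (114/17 per unit): all 17 → value 114, running total 114.00
- track 2 (114/31 per unit): 24 of 31 → value 24×114/31 = 88.2581, running total 202.26
Total 202.26.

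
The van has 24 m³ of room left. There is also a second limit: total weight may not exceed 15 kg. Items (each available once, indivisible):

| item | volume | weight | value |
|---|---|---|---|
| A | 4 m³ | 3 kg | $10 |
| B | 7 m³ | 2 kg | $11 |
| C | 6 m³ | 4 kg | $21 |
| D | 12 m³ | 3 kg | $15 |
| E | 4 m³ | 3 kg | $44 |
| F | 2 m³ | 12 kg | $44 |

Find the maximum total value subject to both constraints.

Feasible sets respecting both limits:
- E+F: volume 6, weight 15, value 88
- A+B+C+E: volume 21, weight 12, value 86
- C+D+E: volume 22, weight 10, value 80
- B+C+E: volume 17, weight 9, value 76
Best: $88.

$88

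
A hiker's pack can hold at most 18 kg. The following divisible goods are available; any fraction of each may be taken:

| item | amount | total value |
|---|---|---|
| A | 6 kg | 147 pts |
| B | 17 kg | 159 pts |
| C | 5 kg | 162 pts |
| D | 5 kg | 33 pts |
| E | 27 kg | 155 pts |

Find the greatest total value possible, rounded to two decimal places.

Take in order of value per unit:
- C (162/5 per unit): all 5 → value 162, running total 162.00
- A (147/6 per unit): all 6 → value 147, running total 309.00
- B (159/17 per unit): 7 of 17 → value 7×159/17 = 65.4706, running total 374.47
Total 374.47.

374.47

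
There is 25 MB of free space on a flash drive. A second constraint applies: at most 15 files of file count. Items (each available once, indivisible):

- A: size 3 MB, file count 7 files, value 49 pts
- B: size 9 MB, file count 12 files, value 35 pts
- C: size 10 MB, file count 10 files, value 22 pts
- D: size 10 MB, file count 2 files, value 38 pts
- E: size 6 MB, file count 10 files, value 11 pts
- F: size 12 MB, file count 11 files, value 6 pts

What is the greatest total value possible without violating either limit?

Feasible sets respecting both limits:
- A+D: size 13, file count 9, value 87
- B+D: size 19, file count 14, value 73
- C+D: size 20, file count 12, value 60
Best: 87 pts.

87 pts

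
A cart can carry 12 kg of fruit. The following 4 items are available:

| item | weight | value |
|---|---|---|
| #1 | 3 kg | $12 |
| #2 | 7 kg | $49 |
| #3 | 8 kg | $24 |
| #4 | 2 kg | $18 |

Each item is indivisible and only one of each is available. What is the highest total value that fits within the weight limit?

$79

Check high-value combinations within 12 kg:
- #1+#2+#4: weight 3+7+2=12, value 12+49+18=79
- #2+#4: weight 7+2=9, value 49+18=67
- #1+#2: weight 3+7=10, value 12+49=61
- #2: weight 7, value 49
Best: $79.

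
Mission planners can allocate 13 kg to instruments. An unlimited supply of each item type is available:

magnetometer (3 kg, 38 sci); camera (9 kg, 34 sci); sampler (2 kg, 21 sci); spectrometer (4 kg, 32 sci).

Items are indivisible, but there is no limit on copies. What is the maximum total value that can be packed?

Best value-per-unit is magnetometer at 38/3; filling with it alone gives 4×38 = 152.
Optimal mix: 3×magnetometer + 2×sampler → mass 13, value 156.

156 sci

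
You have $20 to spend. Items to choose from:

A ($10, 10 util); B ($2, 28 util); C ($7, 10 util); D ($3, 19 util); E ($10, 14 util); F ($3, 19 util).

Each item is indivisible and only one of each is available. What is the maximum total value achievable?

Check high-value combinations within $20:
- B+D+E+F: cost 2+3+10+3=18, value 28+19+14+19=80
- B+C+D+F: cost 2+7+3+3=15, value 28+10+19+19=76
- A+B+D+F: cost 10+2+3+3=18, value 10+28+19+19=76
- B+D+F: cost 2+3+3=8, value 28+19+19=66
Best: 80 util.

80 util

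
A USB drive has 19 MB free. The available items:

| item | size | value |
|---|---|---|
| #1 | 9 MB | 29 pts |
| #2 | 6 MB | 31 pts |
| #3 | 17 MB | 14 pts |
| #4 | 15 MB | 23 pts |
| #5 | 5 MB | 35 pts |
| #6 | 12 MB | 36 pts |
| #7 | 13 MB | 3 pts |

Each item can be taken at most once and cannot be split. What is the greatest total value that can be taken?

Check high-value combinations within 19 MB:
- #5+#6: size 5+12=17, value 35+36=71
- #2+#6: size 6+12=18, value 31+36=67
- #2+#5: size 6+5=11, value 31+35=66
- #1+#5: size 9+5=14, value 29+35=64
Best: 71 pts.

71 pts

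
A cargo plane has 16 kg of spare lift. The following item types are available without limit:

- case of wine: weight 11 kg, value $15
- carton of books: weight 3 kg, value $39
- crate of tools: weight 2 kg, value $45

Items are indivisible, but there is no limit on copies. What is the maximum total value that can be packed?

Best value-per-unit is crate of tools at 45/2, and filling with it alone uses weight 8×2=16. No mix of the others beats 8×45 = 360.

$360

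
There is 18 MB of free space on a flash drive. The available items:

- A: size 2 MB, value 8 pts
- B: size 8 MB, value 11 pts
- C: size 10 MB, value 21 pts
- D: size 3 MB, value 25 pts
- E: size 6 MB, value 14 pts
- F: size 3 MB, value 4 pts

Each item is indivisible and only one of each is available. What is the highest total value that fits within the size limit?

58 pts

Check high-value combinations within 18 MB:
- A+C+D+F: size 2+10+3+3=18, value 8+21+25+4=58
- A+C+D: size 2+10+3=15, value 8+21+25=54
- A+D+E+F: size 2+3+6+3=14, value 8+25+14+4=51
Best: 58 pts.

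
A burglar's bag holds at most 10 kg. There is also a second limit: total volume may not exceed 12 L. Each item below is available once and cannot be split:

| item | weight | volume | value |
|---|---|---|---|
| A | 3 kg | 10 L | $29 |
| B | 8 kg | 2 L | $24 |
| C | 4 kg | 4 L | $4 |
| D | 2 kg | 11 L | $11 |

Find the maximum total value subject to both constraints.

$29

Feasible sets respecting both limits:
- A: weight 3, volume 10, value 29
- B: weight 8, volume 2, value 24
- D: weight 2, volume 11, value 11
Best: $29.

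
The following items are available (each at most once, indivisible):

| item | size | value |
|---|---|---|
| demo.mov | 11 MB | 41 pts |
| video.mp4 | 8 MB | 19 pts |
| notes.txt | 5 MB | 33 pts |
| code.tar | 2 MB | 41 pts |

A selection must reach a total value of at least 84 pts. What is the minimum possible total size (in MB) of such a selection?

15

Subsets with value ≥ 84, sorted by total size:
- video.mp4+notes.txt+code.tar: size 15, value 93
- demo.mov+notes.txt+code.tar: size 18, value 115
- demo.mov+video.mp4+code.tar: size 21, value 101
- demo.mov+video.mp4+notes.txt: size 24, value 93
Minimum size: 15 MB.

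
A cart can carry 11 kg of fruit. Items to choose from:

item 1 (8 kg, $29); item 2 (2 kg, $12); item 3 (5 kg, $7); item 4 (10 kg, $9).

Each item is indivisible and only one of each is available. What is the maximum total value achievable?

Check high-value combinations within 11 kg:
- item 1+item 2: weight 8+2=10, value 29+12=41
- item 1: weight 8, value 29
- item 2+item 3: weight 2+5=7, value 12+7=19
- item 2: weight 2, value 12
Best: $41.

$41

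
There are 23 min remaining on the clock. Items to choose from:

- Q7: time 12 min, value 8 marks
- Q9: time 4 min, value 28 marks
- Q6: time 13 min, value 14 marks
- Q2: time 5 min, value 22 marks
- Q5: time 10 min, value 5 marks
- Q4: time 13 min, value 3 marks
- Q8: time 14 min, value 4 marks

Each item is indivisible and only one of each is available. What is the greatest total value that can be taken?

Check high-value combinations within 23 min:
- Q9+Q6+Q2: time 4+13+5=22, value 28+14+22=64
- Q7+Q9+Q2: time 12+4+5=21, value 8+28+22=58
- Q9+Q2+Q5: time 4+5+10=19, value 28+22+5=55
- Q9+Q2+Q8: time 4+5+14=23, value 28+22+4=54
Best: 64 marks.

64 marks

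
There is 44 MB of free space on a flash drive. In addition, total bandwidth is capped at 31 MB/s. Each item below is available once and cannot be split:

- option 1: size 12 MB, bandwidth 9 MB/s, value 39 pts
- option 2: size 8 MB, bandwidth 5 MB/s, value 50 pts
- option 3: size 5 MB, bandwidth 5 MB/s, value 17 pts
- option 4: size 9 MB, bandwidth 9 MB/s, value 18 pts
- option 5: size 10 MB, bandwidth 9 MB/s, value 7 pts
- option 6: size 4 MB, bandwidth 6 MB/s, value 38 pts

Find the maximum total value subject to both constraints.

Feasible sets respecting both limits:
- option 1+option 2+option 4+option 6: size 33, bandwidth 29, value 145
- option 1+option 2+option 3+option 6: size 29, bandwidth 25, value 144
- option 1+option 2+option 5+option 6: size 34, bandwidth 29, value 134
- option 1+option 2+option 6: size 24, bandwidth 20, value 127
Best: 145 pts.

145 pts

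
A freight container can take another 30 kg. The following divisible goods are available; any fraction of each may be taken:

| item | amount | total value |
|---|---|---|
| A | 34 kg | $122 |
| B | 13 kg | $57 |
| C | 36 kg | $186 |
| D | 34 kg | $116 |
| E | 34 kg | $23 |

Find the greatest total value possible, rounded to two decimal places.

155.00

Take in order of value per unit:
- C (186/36 per unit): 30 of 36 → value 30×186/36 = 155.0000, running total 155.00
Total 155.00.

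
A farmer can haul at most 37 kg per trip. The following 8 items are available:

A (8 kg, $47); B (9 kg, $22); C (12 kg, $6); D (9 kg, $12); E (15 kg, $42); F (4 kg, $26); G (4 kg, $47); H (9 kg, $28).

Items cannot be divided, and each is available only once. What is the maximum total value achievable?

This is a 0/1 knapsack; check combinations near the capacity.
- A+B+F+G+H: weight 8+9+4+4+9=34, value 47+22+26+47+28=170
- A+E+G+H: weight 8+15+4+9=36, value 47+42+47+28=164
- A+E+F+G: weight 8+15+4+4=31, value 47+42+26+47=162
Best: $170.

$170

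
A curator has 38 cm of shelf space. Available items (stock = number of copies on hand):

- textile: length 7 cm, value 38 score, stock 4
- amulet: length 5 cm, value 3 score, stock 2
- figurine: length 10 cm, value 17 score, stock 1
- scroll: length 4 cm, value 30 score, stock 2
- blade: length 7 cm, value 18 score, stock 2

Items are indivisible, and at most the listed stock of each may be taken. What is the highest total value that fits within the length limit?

Top feasible selections:
- 4×textile + 2×scroll: length 36, value 212
- 3×textile + 2×scroll + 1×blade: length 36, value 192
- 4×textile + 1×amulet + 1×scroll: length 37, value 185
Best: 212 score.

212 score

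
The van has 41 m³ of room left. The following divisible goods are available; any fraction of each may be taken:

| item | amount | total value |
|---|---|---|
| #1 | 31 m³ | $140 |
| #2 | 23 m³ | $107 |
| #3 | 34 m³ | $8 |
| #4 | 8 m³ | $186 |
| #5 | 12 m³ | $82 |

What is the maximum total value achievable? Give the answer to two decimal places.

365.70

Take in order of value per unit:
- #4 (186/8 per unit): all 8 → value 186, running total 186.00
- #5 (82/12 per unit): all 12 → value 82, running total 268.00
- #2 (107/23 per unit): 21 of 23 → value 21×107/23 = 97.6957, running total 365.70
Total 365.70.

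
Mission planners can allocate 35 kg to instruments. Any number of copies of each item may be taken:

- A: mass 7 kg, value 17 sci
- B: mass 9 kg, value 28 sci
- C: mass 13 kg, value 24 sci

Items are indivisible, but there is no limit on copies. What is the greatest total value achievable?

101 sci

Best value-per-unit is B at 28/9; filling with it alone gives 3×28 = 84.
Optimal mix: 1×A + 3×B → mass 34, value 101.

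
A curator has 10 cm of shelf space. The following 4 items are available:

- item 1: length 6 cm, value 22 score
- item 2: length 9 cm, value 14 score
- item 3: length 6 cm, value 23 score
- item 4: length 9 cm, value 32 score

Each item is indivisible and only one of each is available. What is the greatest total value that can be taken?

Check high-value combinations within 10 cm:
- item 4: length 9, value 32
- item 3: length 6, value 23
- item 1: length 6, value 22
- item 2: length 9, value 14
Best: 32 score.

32 score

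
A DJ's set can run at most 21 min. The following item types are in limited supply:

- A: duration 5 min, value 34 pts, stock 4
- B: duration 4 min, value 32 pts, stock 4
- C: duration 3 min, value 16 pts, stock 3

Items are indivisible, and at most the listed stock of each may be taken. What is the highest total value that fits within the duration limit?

162 pts

Best selections within duration 21 and stock limits:
- 1×A + 4×B: duration 21, value 162
- 2×A + 2×B + 1×C: duration 21, value 148
- 1×A + 3×B + 1×C: duration 20, value 146
- 4×B + 1×C: duration 19, value 144
Best: 162 pts.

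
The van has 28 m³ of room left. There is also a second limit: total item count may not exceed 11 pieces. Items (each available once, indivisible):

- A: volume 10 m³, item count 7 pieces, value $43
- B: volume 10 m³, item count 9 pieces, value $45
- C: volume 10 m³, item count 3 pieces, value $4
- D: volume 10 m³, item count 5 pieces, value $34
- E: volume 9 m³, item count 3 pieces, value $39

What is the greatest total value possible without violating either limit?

Feasible sets respecting both limits:
- A+E: volume 19, item count 10, value 82
- D+E: volume 19, item count 8, value 73
- A+C: volume 20, item count 10, value 47
- B: volume 10, item count 9, value 45
Best: $82.

$82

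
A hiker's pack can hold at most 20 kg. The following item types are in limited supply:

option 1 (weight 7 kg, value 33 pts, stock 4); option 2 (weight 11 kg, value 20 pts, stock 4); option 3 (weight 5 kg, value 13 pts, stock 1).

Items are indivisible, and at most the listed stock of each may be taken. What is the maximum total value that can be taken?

79 pts

Best selections within weight 20 and stock limits:
- 2×option 1 + 1×option 3: weight 19, value 79
- 2×option 1: weight 14, value 66
Best: 79 pts.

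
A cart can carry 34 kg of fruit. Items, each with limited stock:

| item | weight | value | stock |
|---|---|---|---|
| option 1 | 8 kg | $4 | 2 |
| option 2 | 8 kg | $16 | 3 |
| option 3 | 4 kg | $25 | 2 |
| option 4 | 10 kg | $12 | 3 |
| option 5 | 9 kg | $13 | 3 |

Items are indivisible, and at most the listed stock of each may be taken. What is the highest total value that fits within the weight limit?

Top feasible selections:
- 3×option 2 + 2×option 3: weight 32, value 98
- 2×option 2 + 2×option 3 + 1×option 5: weight 33, value 95
- 2×option 2 + 2×option 3 + 1×option 4: weight 34, value 94
- 1×option 2 + 2×option 3 + 2×option 5: weight 34, value 92
Best: $98.

$98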